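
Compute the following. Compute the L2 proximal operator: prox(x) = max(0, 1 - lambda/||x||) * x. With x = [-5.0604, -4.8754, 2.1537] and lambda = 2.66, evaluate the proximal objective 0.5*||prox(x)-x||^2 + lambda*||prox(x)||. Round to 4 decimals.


Step 1: Compute ||x||.
||x|| = 7.3495
Step 2: Compute scaling factor.
scale = max(0, 1 - 2.66/7.3495) = 0.6381
Step 3: prox(x) = [-3.2289, -3.1109, 1.3742]
||prox(x)|| = 4.6895
Step 4: Proximal objective.
0.5*||prox-x||^2 = 3.5378
lambda*||prox|| = 12.4741
Total = 16.012


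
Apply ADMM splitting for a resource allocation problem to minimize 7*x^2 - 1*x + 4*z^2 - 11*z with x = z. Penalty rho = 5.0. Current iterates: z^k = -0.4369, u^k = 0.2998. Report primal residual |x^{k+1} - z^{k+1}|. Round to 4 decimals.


ADMM iteration with rho = 5.0, z^k = -0.4369, u^k = 0.2998
Step 1: x-update.
Minimize 7*x^2 - 1*x + (5.0/2)*(x + 0.4369 + 0.2998)^2
FOC: (2*7 + 5.0)*x = 1 + 5.0*(-0.4369 - 0.2998)
x^{k+1} = -0.1412
Step 2: z-update.
Minimize 4*z^2 - 11*z + (5.0/2)*(-0.1412 - z + 0.2998)^2
FOC: (2*4 + 5.0)*z = 11 + 5.0*(-0.1412 + 0.2998)
z^{k+1} = 0.9071
Step 3: u-update.
u^{k+1} = 0.2998 - 0.1412 - 0.9071 = -0.7486
Step 4: Primal residual = |-0.1412 - 0.9071| = 1.0484


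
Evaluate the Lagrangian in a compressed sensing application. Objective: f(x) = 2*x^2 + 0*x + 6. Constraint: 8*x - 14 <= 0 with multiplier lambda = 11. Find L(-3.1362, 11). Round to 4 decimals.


Step 1: Evaluate f(x).
f(-3.1362) = 2*(-3.1362)^2 + 0*(-3.1362) + 6 = 25.6715
Step 2: Evaluate g(x).
g(-3.1362) = 8*-3.1362 - 14 = -39.0896
Step 3: Compute Lagrangian.
L = 25.6715 + 11*-39.0896 = -404.3141


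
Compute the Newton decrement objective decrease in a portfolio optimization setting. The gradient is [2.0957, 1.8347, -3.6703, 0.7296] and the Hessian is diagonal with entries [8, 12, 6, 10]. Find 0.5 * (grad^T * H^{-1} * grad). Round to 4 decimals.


Step 1: H is diagonal, so H^(-1) * g = [0.262, 0.1529, -0.6117, 0.073].
Step 2: g^T H^(-1) g = sum_i g_i^2 / H_ii
  = (2.0957)^2/8 + (1.8347)^2/12 + (-3.6703)^2/6 + (0.7296)^2/10
  = 0.549 + 0.2805 + 2.2452 + 0.0532 = 3.1279
Step 3: Objective decrease = 0.5 * g^T H^(-1) g = 1.564


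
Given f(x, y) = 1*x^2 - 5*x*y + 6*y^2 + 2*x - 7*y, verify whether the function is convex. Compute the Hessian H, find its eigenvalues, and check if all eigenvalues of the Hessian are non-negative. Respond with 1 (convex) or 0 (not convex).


The Hessian of f(x,y) = 1*x^2 - 5*x*y + 6*y^2 + 2*x - 7*y is:
H = [[2, -5], [-5, 12]]
Trace = 2 + 12 = 14
Determinant = 2*12 - (-5)^2 = -1
Discriminant = (14)^2 - 4*-1 = 200.0
Eigenvalues: lambda_1 = -0.0711, lambda_2 = 14.0711
The function is not convex.

0


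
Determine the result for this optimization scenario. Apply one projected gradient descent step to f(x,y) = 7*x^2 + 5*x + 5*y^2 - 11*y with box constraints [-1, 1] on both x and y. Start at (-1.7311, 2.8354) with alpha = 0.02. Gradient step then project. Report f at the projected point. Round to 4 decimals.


Step 1: Compute gradient at (-1.7311, 2.8354).
grad_x = 2*7*-1.7311 + 5 = -19.2354
grad_y = 2*5*2.8354 - 11 = 17.354
Step 2: Gradient step.
x_raw = -1.7311 - 0.02*-19.2354 = -1.3464
y_raw = 2.8354 - 0.02*17.354 = 2.4883
Step 3: Project onto [-1, 1].
x_proj = clip(-1.3464) = -1.0
y_proj = clip(2.4883) = 1.0
Step 4: Evaluate f.
f(-1.0, 1.0) = -4.0


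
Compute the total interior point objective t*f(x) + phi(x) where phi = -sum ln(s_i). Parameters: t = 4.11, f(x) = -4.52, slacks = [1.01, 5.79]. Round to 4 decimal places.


Step 1: Compute log-barrier.
ln values: [0.01, 1.7561]
phi = -(0.01 + 1.7561) = -1.7661
Step 2: Compute augmented objective.
t*f(x) = 4.11*-4.52 = -18.5772
Total = -18.5772 - 1.7661 = -20.3433


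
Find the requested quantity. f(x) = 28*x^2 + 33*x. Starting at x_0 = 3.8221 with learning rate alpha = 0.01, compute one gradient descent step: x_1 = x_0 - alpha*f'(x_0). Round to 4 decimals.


We compute the gradient at x_0 and apply the update.
f'(x) = 56*x + 33
f'(3.8221) = 56*3.8221 + 33 = 247.0376
x_1 = 3.8221 - 0.01*247.0376 = 1.3517


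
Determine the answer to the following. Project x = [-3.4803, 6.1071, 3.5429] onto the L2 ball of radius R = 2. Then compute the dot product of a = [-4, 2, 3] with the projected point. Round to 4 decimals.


Step 1: Compute ||x|| (intermediates to 6 decimals).
||x|| = sqrt((-3.4803)^2 + 6.1071^2 + 3.5429^2) = 7.87155
Step 2: Project.
Since ||x|| > R, scale = R/||x|| = 2/7.87155 = 0.25408, proj(x) = scale * x
proj(x) = [-0.884275, 1.551692, 0.90018]
Step 3: Dot product.
a^T * proj(x) = -4*(-0.884275) + 2*1.551692 + 3*0.90018 = 9.341


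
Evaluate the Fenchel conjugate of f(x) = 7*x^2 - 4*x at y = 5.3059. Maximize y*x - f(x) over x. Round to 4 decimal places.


f*(y) = sup_x {y*x - a*x^2 - b*x} = sup_x {(y-b)*x - a*x^2}
FOC: (y - b) - 2a*x = 0 => x* = (y - b)/(2a)
x* = (5.3059 + 4)/(2*7) = 0.6647
f*(5.3059) = (y-b)^2/(4a) = (5.3059 + 4)^2/(4*7)
= 86.5998/28 = 3.0928


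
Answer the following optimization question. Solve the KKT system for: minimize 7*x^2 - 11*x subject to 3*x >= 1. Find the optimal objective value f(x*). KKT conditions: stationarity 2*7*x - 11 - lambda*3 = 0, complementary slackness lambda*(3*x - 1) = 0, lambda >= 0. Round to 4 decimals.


Step 1: Try lambda = 0 (constraint inactive).
Stationarity: 2*7*x - 11 = 0
x* = 11/(2*7) = 11/14 = 0.7857 (rounded; the exact value 11/14 is used below)
Check constraint: 3*0.7857 = 2.3571 >= 1 -- satisfied.
Step 2: Compute optimal value.
f(x*) = 7*(11/14)^2 - 11*(11/14) = -4.3214


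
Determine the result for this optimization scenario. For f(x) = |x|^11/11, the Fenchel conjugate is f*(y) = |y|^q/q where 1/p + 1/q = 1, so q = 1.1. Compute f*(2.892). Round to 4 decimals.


The conjugate exponent q satisfies 1/p + 1/q = 1.
p = 11, so q = 11/(11 - 1) = 1.1
|y|^q = 2.892^1.1 = 3.216
f*(2.892) = 3.216 / 1.1 = 2.9237


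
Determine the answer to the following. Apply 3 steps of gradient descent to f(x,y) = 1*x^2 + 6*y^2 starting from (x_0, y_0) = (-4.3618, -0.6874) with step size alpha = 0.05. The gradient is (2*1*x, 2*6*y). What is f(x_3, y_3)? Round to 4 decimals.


Gradient descent on f(x,y) = 1*x^2 + 6*y^2.
Starting point: (-4.3618, -0.6874), alpha = 0.05
Step 1: grad_x = 2*1*-4.3618 = -8.7236, grad_y = 2*6*-0.6874 = -8.2488
  x_1 = -4.3618 - 0.05*-8.7236 = -3.9256
  y_1 = -0.6874 - 0.05*-8.2488 = -0.275
Step 2: grad_x = 2*1*-3.9256 = -7.8512, grad_y = 2*6*-0.275 = -3.2995
  x_2 = -3.9256 - 0.05*-7.8512 = -3.5331
  y_2 = -0.275 - 0.05*-3.2995 = -0.11
Step 3: grad_x = 2*1*-3.5331 = -7.0661, grad_y = 2*6*-0.11 = -1.3198
  x_3 = -3.5331 - 0.05*-7.0661 = -3.1798
  y_3 = -0.11 - 0.05*-1.3198 = -0.044
f(-3.1798, -0.044) = 1*(-3.1798)^2 + 6*(-0.044)^2 = 10.1224


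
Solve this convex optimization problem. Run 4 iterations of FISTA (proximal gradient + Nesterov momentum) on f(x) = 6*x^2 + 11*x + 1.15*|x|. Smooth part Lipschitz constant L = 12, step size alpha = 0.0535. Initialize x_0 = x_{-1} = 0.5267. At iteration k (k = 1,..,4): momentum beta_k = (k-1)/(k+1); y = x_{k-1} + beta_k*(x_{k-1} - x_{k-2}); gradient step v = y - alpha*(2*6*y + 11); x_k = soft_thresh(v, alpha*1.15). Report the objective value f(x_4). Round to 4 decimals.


FISTA on f(x) = 6*x^2 + 11*x + 1.15*|x|
L = 12, alpha = 0.0535
Iteration 1: beta = 0.0, y = 0.5267 + 0.0*(0.5267 - 0.5267) = 0.5267
  grad(y) = 17.3204, v = y - alpha*grad = -0.3999
  prox(v) = soft_thresh(-0.3999, 0.0615) = -0.3384
Iteration 2: beta = 0.3333, y = -0.3384 + 0.3333*(-0.3384 - 0.5267) = -0.6268
  grad(y) = 3.4785, v = y - alpha*grad = -0.8129
  prox(v) = soft_thresh(-0.8129, 0.0615) = -0.7514
Iteration 3: beta = 0.5, y = -0.7514 + 0.5*(-0.7514 + 0.3384) = -0.9578
  grad(y) = -0.4941, v = y - alpha*grad = -0.9314
  prox(v) = soft_thresh(-0.9314, 0.0615) = -0.8699
Iteration 4: beta = 0.6, y = -0.8699 + 0.6*(-0.8699 + 0.7514) = -0.941
  grad(y) = -0.2919, v = y - alpha*grad = -0.9254
  prox(v) = soft_thresh(-0.9254, 0.0615) = -0.8638
f(x_4) = 6*(-0.8638)^2 + 11*(-0.8638) + 1.15*|-0.8638| = -4.0315


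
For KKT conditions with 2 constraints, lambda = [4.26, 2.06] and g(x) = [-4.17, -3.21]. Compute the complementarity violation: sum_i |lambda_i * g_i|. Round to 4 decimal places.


KKT complementary slackness check:
lambda_1 * g_1 = 4.26 * -4.17 = -17.7642
lambda_2 * g_2 = 2.06 * -3.21 = -6.6126
Total violation = 17.7642 + 6.6126 = 24.3768


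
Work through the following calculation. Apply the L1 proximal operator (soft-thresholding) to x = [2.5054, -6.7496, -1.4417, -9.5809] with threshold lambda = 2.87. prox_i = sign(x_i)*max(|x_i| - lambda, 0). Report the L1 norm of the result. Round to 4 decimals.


Soft-thresholding with lambda = 2.87:
prox(2.5054) = sign(2.5054)*max(|2.5054| - 2.87, 0) = 0.0
prox(-6.7496) = sign(-6.7496)*max(|-6.7496| - 2.87, 0) = -3.8796
prox(-1.4417) = sign(-1.4417)*max(|-1.4417| - 2.87, 0) = 0.0
prox(-9.5809) = sign(-9.5809)*max(|-9.5809| - 2.87, 0) = -6.7109
prox(x) = [0.0, -3.8796, 0.0, -6.7109]
||prox(x)||_1 = 0.0 + 3.8796 + 0.0 + 6.7109 = 10.5905


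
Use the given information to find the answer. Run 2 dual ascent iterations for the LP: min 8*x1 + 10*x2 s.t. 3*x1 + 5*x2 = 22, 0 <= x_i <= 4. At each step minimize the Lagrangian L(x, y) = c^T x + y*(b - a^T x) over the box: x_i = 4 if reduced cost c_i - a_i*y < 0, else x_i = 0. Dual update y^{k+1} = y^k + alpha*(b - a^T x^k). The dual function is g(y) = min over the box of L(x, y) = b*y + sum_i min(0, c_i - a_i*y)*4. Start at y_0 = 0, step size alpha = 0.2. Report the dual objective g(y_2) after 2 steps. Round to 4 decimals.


Dual ascent for LP: min 8*x1 + 10*x2, 3*x1 + 5*x2 = 22, 0 <= x_i <= 4
Step 1: y^k = 0.0, reduced costs: (8.0, 10.0)
  x^k = (0.0, 0.0), subgradient = b - a^T x = 22.0
  y^{k+1} = 0.0 + 0.2*22.0 = 4.4
Step 2: y^k = 4.4, reduced costs: (-5.2, -12.0)
  x^k = (4.0, 4.0), subgradient = b - a^T x = -10.0
  y^{k+1} = 4.4 + 0.2*-10.0 = 2.4
Dual objective at y_2 = 2.4: reduced costs (0.8, -2.0), box minimizer x = (0.0, 4.0)
g(y_2) = b*y + (c1 - a1*y)*x1 + (c2 - a2*y)*x2 = 22*2.4 + 0.8*0.0 + (-2.0)*4.0 = 52.8 + 0.0 - 8.0 = 44.8


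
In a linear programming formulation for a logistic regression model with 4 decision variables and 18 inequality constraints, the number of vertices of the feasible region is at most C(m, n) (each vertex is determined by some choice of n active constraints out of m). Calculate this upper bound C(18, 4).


Each vertex corresponds to some choice of n active constraints out of m, so the number of vertices is at most C(m, n) = m! / (n!(m-n)!).
m = 18, n = 4
Numerator: 18 * 17 * 16 * 15
Denominator: 4! = 24
C(18, 4) = 3060


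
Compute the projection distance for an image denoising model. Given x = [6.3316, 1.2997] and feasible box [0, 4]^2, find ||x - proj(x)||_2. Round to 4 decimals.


Project each component onto [0, 4].
clip(6.3316) = 4.0, clip(1.2997) = 1.2997
Projection = [4.0, 1.2997]
Squared diffs: [5.4364, 0.0]
Distance = sqrt(5.4364) = 2.3316


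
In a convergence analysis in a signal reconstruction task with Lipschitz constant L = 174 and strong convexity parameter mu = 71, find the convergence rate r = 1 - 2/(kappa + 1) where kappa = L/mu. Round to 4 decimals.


Step 1: Compute the condition number.
kappa = L/mu = 174/71 = 2.4507
Step 2: Compute the convergence rate.
r = 1 - 2/(kappa + 1) = 1 - 2*mu/(L + mu) = (L - mu)/(L + mu) = 103/245 = 0.4204


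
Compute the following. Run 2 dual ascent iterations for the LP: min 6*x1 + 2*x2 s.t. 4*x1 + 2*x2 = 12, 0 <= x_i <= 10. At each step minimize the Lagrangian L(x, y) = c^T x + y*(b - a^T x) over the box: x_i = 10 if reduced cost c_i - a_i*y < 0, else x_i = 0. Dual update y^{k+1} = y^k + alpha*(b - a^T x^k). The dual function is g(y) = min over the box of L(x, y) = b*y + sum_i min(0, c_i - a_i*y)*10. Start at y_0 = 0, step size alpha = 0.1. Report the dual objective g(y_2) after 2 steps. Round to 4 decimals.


Dual ascent for LP: min 6*x1 + 2*x2, 4*x1 + 2*x2 = 12, 0 <= x_i <= 10
Step 1: y^k = 0.0, reduced costs: (6.0, 2.0)
  x^k = (0.0, 0.0), subgradient = b - a^T x = 12.0
  y^{k+1} = 0.0 + 0.1*12.0 = 1.2
Step 2: y^k = 1.2, reduced costs: (1.2, -0.4)
  x^k = (0.0, 10.0), subgradient = b - a^T x = -8.0
  y^{k+1} = 1.2 + 0.1*-8.0 = 0.4
Dual objective at y_2 = 0.4: reduced costs (4.4, 1.2), box minimizer x = (0.0, 0.0)
g(y_2) = b*y + (c1 - a1*y)*x1 + (c2 - a2*y)*x2 = 12*0.4 + 4.4*0.0 + 1.2*0.0 = 4.8 + 0.0 + 0.0 = 4.8


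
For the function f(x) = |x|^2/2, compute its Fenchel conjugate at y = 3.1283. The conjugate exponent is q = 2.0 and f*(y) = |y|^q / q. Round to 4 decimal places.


The conjugate exponent q satisfies 1/p + 1/q = 1.
p = 2, so q = 2/(2 - 1) = 2.0
|y|^q = 3.1283^2.0 = 9.7863
f*(3.1283) = 9.7863 / 2.0 = 4.8931


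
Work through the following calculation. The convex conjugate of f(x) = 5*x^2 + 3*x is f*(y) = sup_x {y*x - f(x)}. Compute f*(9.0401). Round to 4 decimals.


f*(y) = sup_x {y*x - a*x^2 - b*x} = sup_x {(y-b)*x - a*x^2}
FOC: (y - b) - 2a*x = 0 => x* = (y - b)/(2a)
x* = (9.0401 - 3)/(2*5) = 0.604
f*(9.0401) = (y-b)^2/(4a) = (9.0401 - 3)^2/(4*5)
= 36.4828/20 = 1.8241


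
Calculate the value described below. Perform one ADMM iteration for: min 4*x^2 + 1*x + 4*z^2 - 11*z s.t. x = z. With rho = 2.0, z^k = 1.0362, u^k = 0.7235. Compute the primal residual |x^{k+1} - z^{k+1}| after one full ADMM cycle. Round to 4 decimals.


ADMM iteration with rho = 2.0, z^k = 1.0362, u^k = 0.7235
Step 1: x-update.
Minimize 4*x^2 + 1*x + (2.0/2)*(x - 1.0362 + 0.7235)^2
FOC: (2*4 + 2.0)*x = -1 + 2.0*(1.0362 - 0.7235)
x^{k+1} = -0.0375
Step 2: z-update.
Minimize 4*z^2 - 11*z + (2.0/2)*(-0.0375 - z + 0.7235)^2
FOC: (2*4 + 2.0)*z = 11 + 2.0*(-0.0375 + 0.7235)
z^{k+1} = 1.2372
Step 3: u-update.
u^{k+1} = 0.7235 - 0.0375 - 1.2372 = -0.5512
Step 4: Primal residual = |-0.0375 - 1.2372| = 1.2747


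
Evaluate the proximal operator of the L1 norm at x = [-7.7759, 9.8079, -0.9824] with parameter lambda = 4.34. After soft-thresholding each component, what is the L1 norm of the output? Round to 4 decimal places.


Soft-thresholding with lambda = 4.34:
prox(-7.7759) = sign(-7.7759)*max(|-7.7759| - 4.34, 0) = -3.4359
prox(9.8079) = sign(9.8079)*max(|9.8079| - 4.34, 0) = 5.4679
prox(-0.9824) = sign(-0.9824)*max(|-0.9824| - 4.34, 0) = 0.0
prox(x) = [-3.4359, 5.4679, 0.0]
||prox(x)||_1 = 3.4359 + 5.4679 + 0.0 = 8.9038


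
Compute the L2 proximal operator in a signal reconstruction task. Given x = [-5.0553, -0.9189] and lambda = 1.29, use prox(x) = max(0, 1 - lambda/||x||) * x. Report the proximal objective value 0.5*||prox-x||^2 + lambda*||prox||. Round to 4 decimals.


Step 1: Compute ||x||.
||x|| = 5.1381
Step 2: Compute scaling factor.
scale = max(0, 1 - 1.29/5.1381) = 0.7489
Step 3: prox(x) = [-3.7861, -0.6882]
||prox(x)|| = 3.8481
Step 4: Proximal objective.
0.5*||prox-x||^2 = 0.8321
lambda*||prox|| = 4.964
Total = 5.7961


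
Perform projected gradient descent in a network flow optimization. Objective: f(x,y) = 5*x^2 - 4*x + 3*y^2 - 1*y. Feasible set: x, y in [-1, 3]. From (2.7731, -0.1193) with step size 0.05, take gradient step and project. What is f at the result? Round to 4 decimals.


Step 1: Compute gradient at (2.7731, -0.1193).
grad_x = 2*5*2.7731 - 4 = 23.731
grad_y = 2*3*-0.1193 - 1 = -1.7158
Step 2: Gradient step.
x_raw = 2.7731 - 0.05*23.731 = 1.5866
y_raw = -0.1193 - 0.05*-1.7158 = -0.0335
Step 3: Project onto [-1, 3].
x_proj = clip(1.5866) = 1.5866
y_proj = clip(-0.0335) = -0.0335
Step 4: Evaluate f.
f(1.5866, -0.0335) = 6.2764


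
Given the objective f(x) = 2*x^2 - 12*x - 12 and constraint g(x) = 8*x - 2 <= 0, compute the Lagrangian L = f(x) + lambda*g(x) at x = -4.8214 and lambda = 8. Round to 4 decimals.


Step 1: Evaluate f(x).
f(-4.8214) = 2*(-4.8214)^2 - 12*(-4.8214) - 12 = 92.3486
Step 2: Evaluate g(x).
g(-4.8214) = 8*-4.8214 - 2 = -40.5712
Step 3: Compute Lagrangian.
L = 92.3486 + 8*-40.5712 = -232.221


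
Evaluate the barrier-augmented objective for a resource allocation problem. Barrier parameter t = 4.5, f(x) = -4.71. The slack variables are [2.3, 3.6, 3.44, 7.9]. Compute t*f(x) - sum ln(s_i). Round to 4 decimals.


Step 1: Compute log-barrier.
ln values: [0.8329, 1.2809, 1.2355, 2.0669]
phi = -(0.8329 + 1.2809 + 1.2355 + 2.0669) = -5.4162
Step 2: Compute augmented objective.
t*f(x) = 4.5*-4.71 = -21.195
Total = -21.195 - 5.4162 = -26.6112


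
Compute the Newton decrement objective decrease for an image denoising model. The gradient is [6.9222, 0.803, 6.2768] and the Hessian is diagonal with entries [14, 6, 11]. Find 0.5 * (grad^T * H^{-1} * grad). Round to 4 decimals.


Step 1: H is diagonal, so H^(-1) * g = [0.4944, 0.1338, 0.5706].
Step 2: g^T H^(-1) g = sum_i g_i^2 / H_ii
  = (6.9222)^2/14 + (0.803)^2/6 + (6.2768)^2/11
  = 3.4226 + 0.1075 + 3.5817 = 7.1118
Step 3: Objective decrease = 0.5 * g^T H^(-1) g = 3.5559


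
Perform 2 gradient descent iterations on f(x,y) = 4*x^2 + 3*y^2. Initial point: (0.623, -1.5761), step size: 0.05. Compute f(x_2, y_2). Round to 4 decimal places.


Gradient descent on f(x,y) = 4*x^2 + 3*y^2.
Starting point: (0.623, -1.5761), alpha = 0.05
Step 1: grad_x = 2*4*0.623 = 4.984, grad_y = 2*3*-1.5761 = -9.4566
  x_1 = 0.623 - 0.05*4.984 = 0.3738
  y_1 = -1.5761 - 0.05*-9.4566 = -1.1033
Step 2: grad_x = 2*4*0.3738 = 2.9904, grad_y = 2*3*-1.1033 = -6.6196
  x_2 = 0.3738 - 0.05*2.9904 = 0.2243
  y_2 = -1.1033 - 0.05*-6.6196 = -0.7723
f(0.2243, -0.7723) = 4*0.2243^2 + 3*(-0.7723)^2 = 1.9905


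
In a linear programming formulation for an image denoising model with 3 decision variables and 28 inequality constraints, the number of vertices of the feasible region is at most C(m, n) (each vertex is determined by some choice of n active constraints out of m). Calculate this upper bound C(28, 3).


Each vertex corresponds to some choice of n active constraints out of m, so the number of vertices is at most C(m, n) = m! / (n!(m-n)!).
m = 28, n = 3
Numerator: 28 * 27 * 26
Denominator: 3! = 6
C(28, 3) = 3276


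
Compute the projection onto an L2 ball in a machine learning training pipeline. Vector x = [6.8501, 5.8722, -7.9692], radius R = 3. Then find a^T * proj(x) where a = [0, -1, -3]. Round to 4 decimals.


Step 1: Compute ||x|| (intermediates to 6 decimals).
||x|| = sqrt(6.8501^2 + 5.8722^2 + (-7.9692)^2) = 12.038054
Step 2: Project.
Since ||x|| > R, scale = R/||x|| = 3/12.038054 = 0.24921, proj(x) = scale * x
proj(x) = [1.707113, 1.463411, -1.986004]
Step 3: Dot product.
a^T * proj(x) = 0*1.707113 - 1*1.463411 - 3*(-1.986004) = 4.4946


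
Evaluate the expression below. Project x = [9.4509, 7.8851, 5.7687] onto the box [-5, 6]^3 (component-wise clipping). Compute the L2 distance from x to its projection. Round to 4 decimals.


Project each component onto [-5, 6].
clip(9.4509) = 6.0, clip(7.8851) = 6.0, clip(5.7687) = 5.7687
Projection = [6.0, 6.0, 5.7687]
Squared diffs: [11.9087, 3.5536, 0.0]
Distance = sqrt(15.4623) = 3.9322


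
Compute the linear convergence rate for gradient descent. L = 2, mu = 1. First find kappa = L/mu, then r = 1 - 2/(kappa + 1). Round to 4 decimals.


Step 1: Compute the condition number.
kappa = L/mu = 2/1 = 2.0
Step 2: Compute the convergence rate.
r = 1 - 2/(kappa + 1) = 1 - 2*mu/(L + mu) = (L - mu)/(L + mu) = 1/3 = 0.3333


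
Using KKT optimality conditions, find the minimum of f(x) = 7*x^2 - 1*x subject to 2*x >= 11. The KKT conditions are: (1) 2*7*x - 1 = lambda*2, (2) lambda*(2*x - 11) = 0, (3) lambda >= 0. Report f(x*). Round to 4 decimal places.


Step 1: Try lambda = 0 (constraint inactive).
x_unc = 1/(2*7) = 0.0714
Check: 2*0.0714 = 0.1428 < 11 -- violated!
Step 2: Constraint must be active: 2*x = 11
x* = 11/2 = 5.5
lambda = (2*7*5.5 - 1)/2 = 38.0
Step 3: Compute optimal value.
f(x*) = 7*5.5^2 - 1*5.5 = 206.25


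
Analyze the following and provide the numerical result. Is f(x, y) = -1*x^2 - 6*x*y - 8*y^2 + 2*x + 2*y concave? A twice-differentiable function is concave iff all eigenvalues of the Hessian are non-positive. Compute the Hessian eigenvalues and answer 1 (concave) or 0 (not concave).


The Hessian of f(x,y) = -1*x^2 - 6*x*y - 8*y^2 + 2*x + 2*y is:
H = [[-2, -6], [-6, -16]]
Trace = -2 - 16 = -18
Determinant = -2*-16 - (-6)^2 = -4
Discriminant = (-18)^2 - 4*-4 = 340.0
Eigenvalues: lambda_1 = -18.2195, lambda_2 = 0.2195
The function is not concave.

0


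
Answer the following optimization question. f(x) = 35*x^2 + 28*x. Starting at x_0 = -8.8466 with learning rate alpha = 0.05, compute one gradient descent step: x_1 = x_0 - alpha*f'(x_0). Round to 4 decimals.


We compute the gradient at x_0 and apply the update.
f'(x) = 70*x + 28
f'(-8.8466) = 70*-8.8466 + 28 = -591.262
x_1 = -8.8466 - 0.05*-591.262 = 20.7165


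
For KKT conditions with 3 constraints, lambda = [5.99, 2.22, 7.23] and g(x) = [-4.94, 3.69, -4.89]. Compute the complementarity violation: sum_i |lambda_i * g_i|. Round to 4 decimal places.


KKT complementary slackness check:
lambda_1 * g_1 = 5.99 * -4.94 = -29.5906
lambda_2 * g_2 = 2.22 * 3.69 = 8.1918
lambda_3 * g_3 = 7.23 * -4.89 = -35.3547
Total violation = 29.5906 + 8.1918 + 35.3547 = 73.1371


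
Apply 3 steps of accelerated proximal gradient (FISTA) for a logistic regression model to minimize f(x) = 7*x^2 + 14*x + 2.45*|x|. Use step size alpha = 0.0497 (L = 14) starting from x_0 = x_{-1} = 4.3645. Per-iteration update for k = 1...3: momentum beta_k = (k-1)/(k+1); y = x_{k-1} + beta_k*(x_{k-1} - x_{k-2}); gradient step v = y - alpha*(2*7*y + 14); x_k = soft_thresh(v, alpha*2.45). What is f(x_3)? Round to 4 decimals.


FISTA on f(x) = 7*x^2 + 14*x + 2.45*|x|
L = 14, alpha = 0.0497
Iteration 1: beta = 0.0, y = 4.3645 + 0.0*(4.3645 - 4.3645) = 4.3645
  grad(y) = 75.103, v = y - alpha*grad = 0.6319
  prox(v) = soft_thresh(0.6319, 0.1218) = 0.5101
Iteration 2: beta = 0.3333, y = 0.5101 + 0.3333*(0.5101 - 4.3645) = -0.7747
  grad(y) = 3.1545, v = y - alpha*grad = -0.9315
  prox(v) = soft_thresh(-0.9315, 0.1218) = -0.8097
Iteration 3: beta = 0.5, y = -0.8097 + 0.5*(-0.8097 - 0.5101) = -1.4696
  grad(y) = -6.5743, v = y - alpha*grad = -1.1429
  prox(v) = soft_thresh(-1.1429, 0.1218) = -1.0211
f(x_3) = 7*(-1.0211)^2 + 14*(-1.0211) + 2.45*|-1.0211| = -4.4952


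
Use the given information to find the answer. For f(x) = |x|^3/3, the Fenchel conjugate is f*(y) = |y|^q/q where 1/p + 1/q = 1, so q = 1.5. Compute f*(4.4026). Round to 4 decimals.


The conjugate exponent q satisfies 1/p + 1/q = 1.
p = 3, so q = 3/(3 - 1) = 1.5
|y|^q = 4.4026^1.5 = 9.2377
f*(4.4026) = 9.2377 / 1.5 = 6.1585


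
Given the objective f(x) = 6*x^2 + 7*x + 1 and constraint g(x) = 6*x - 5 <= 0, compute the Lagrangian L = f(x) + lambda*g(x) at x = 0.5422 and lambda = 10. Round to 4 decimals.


Step 1: Evaluate f(x).
f(0.5422) = 6*0.5422^2 + 7*0.5422 + 1 = 6.5593
Step 2: Evaluate g(x).
g(0.5422) = 6*0.5422 - 5 = -1.7468
Step 3: Compute Lagrangian.
L = 6.5593 + 10*-1.7468 = -10.9087


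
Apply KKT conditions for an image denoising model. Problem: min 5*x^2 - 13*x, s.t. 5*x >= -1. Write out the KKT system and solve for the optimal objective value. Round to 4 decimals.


Step 1: Try lambda = 0 (constraint inactive).
Stationarity: 2*5*x - 13 = 0
x* = 13/(2*5) = 1.3
Check constraint: 5*1.3 = 6.5 >= -1 -- satisfied.
Step 2: Compute optimal value.
f(x*) = 5*1.3^2 - 13*1.3 = -8.45


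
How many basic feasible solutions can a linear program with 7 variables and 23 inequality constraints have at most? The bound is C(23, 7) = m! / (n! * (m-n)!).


Each vertex corresponds to some choice of n active constraints out of m, so the number of vertices is at most C(m, n) = m! / (n!(m-n)!).
m = 23, n = 7
Numerator: 23 * 22 * 21 * 20 * 19 * 18 * 17
Denominator: 7! = 5040
C(23, 7) = 245157


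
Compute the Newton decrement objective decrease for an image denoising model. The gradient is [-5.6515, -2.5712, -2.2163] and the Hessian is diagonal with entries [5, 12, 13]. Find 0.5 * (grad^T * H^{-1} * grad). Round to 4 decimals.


Step 1: H is diagonal, so H^(-1) * g = [-1.1303, -0.2143, -0.1705].
Step 2: g^T H^(-1) g = sum_i g_i^2 / H_ii
  = (-5.6515)^2/5 + (-2.5712)^2/12 + (-2.2163)^2/13
  = 6.3879 + 0.5509 + 0.3778 = 7.3167
Step 3: Objective decrease = 0.5 * g^T H^(-1) g = 3.6583


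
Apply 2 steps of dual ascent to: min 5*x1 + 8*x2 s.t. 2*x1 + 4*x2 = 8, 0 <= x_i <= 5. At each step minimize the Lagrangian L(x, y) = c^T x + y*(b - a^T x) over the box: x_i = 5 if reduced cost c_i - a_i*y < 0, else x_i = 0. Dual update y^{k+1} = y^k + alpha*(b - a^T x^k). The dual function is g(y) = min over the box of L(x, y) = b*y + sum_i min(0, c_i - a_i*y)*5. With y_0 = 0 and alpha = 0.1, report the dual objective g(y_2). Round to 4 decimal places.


Dual ascent for LP: min 5*x1 + 8*x2, 2*x1 + 4*x2 = 8, 0 <= x_i <= 5
Step 1: y^k = 0.0, reduced costs: (5.0, 8.0)
  x^k = (0.0, 0.0), subgradient = b - a^T x = 8.0
  y^{k+1} = 0.0 + 0.1*8.0 = 0.8
Step 2: y^k = 0.8, reduced costs: (3.4, 4.8)
  x^k = (0.0, 0.0), subgradient = b - a^T x = 8.0
  y^{k+1} = 0.8 + 0.1*8.0 = 1.6
Dual objective at y_2 = 1.6: reduced costs (1.8, 1.6), box minimizer x = (0.0, 0.0)
g(y_2) = b*y + (c1 - a1*y)*x1 + (c2 - a2*y)*x2 = 8*1.6 + 1.8*0.0 + 1.6*0.0 = 12.8 + 0.0 + 0.0 = 12.8


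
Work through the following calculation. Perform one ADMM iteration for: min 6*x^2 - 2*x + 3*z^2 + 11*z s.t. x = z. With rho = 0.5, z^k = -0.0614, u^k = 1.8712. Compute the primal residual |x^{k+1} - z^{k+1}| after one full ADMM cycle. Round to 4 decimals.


ADMM iteration with rho = 0.5, z^k = -0.0614, u^k = 1.8712
Step 1: x-update.
Minimize 6*x^2 - 2*x + (0.5/2)*(x + 0.0614 + 1.8712)^2
FOC: (2*6 + 0.5)*x = 2 + 0.5*(-0.0614 - 1.8712)
x^{k+1} = 0.0827
Step 2: z-update.
Minimize 3*z^2 + 11*z + (0.5/2)*(0.0827 - z + 1.8712)^2
FOC: (2*3 + 0.5)*z = -11 + 0.5*(0.0827 + 1.8712)
z^{k+1} = -1.542
Step 3: u-update.
u^{k+1} = 1.8712 + 0.0827 + 1.542 = 3.4959
Step 4: Primal residual = |0.0827 + 1.542| = 1.6247


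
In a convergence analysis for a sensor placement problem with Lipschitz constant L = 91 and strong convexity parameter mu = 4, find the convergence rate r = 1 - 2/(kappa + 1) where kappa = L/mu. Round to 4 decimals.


Step 1: Compute the condition number.
kappa = L/mu = 91/4 = 22.75
Step 2: Compute the convergence rate.
r = 1 - 2/(kappa + 1) = 1 - 2*mu/(L + mu) = (L - mu)/(L + mu) = 87/95 = 0.9158


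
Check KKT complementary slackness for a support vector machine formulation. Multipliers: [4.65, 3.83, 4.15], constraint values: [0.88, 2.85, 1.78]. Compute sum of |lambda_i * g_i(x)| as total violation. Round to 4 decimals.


KKT complementary slackness check:
lambda_1 * g_1 = 4.65 * 0.88 = 4.092
lambda_2 * g_2 = 3.83 * 2.85 = 10.9155
lambda_3 * g_3 = 4.15 * 1.78 = 7.387
Total violation = 4.092 + 10.9155 + 7.387 = 22.3945


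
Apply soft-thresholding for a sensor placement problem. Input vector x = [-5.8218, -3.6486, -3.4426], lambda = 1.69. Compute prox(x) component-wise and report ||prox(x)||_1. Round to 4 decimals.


Soft-thresholding with lambda = 1.69:
prox(-5.8218) = sign(-5.8218)*max(|-5.8218| - 1.69, 0) = -4.1318
prox(-3.6486) = sign(-3.6486)*max(|-3.6486| - 1.69, 0) = -1.9586
prox(-3.4426) = sign(-3.4426)*max(|-3.4426| - 1.69, 0) = -1.7526
prox(x) = [-4.1318, -1.9586, -1.7526]
||prox(x)||_1 = 4.1318 + 1.9586 + 1.7526 = 7.843


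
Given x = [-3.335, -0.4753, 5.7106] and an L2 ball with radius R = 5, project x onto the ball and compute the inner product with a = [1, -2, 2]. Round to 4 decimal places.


Step 1: Compute ||x|| (intermediates to 6 decimals).
||x|| = sqrt((-3.335)^2 + (-0.4753)^2 + 5.7106^2) = 6.630165
Step 2: Project.
Since ||x|| > R, scale = R/||x|| = 5/6.630165 = 0.754129, proj(x) = scale * x
proj(x) = [-2.51502, -0.358438, 4.306529]
Step 3: Dot product.
a^T * proj(x) = 1*(-2.51502) - 2*(-0.358438) + 2*4.306529 = 6.8149


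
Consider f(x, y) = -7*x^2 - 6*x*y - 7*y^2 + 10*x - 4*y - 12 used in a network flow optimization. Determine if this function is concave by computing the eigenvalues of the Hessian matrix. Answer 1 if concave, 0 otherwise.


The Hessian of f(x,y) = -7*x^2 - 6*x*y - 7*y^2 + 10*x - 4*y - 12 is:
H = [[-14, -6], [-6, -14]]
Trace = -14 - 14 = -28
Determinant = -14*-14 - (-6)^2 = 160
Discriminant = (-28)^2 - 4*160 = 144.0
Eigenvalues: lambda_1 = -20.0, lambda_2 = -8.0
The function is concave.

1


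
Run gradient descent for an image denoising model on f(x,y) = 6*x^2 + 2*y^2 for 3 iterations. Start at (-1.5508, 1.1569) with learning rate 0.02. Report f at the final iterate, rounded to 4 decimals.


Gradient descent on f(x,y) = 6*x^2 + 2*y^2.
Starting point: (-1.5508, 1.1569), alpha = 0.02
Step 1: grad_x = 2*6*-1.5508 = -18.6096, grad_y = 2*2*1.1569 = 4.6276
  x_1 = -1.5508 - 0.02*-18.6096 = -1.1786
  y_1 = 1.1569 - 0.02*4.6276 = 1.0643
Step 2: grad_x = 2*6*-1.1786 = -14.1433, grad_y = 2*2*1.0643 = 4.2574
  x_2 = -1.1786 - 0.02*-14.1433 = -0.8957
  y_2 = 1.0643 - 0.02*4.2574 = 0.9792
Step 3: grad_x = 2*6*-0.8957 = -10.7489, grad_y = 2*2*0.9792 = 3.9168
  x_3 = -0.8957 - 0.02*-10.7489 = -0.6808
  y_3 = 0.9792 - 0.02*3.9168 = 0.9009
f(-0.6808, 0.9009) = 6*(-0.6808)^2 + 2*0.9009^2 = 4.4038


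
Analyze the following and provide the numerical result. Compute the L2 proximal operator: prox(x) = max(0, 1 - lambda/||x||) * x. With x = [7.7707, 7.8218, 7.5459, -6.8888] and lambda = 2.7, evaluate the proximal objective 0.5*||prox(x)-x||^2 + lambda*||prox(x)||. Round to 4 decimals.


Step 1: Compute ||x||.
||x|| = 15.032
Step 2: Compute scaling factor.
scale = max(0, 1 - 2.7/15.032) = 0.8204
Step 3: prox(x) = [6.3749, 6.4169, 6.1905, -5.6515]
||prox(x)|| = 12.332
Step 4: Proximal objective.
0.5*||prox-x||^2 = 3.645
lambda*||prox|| = 33.2964
Total = 36.9414


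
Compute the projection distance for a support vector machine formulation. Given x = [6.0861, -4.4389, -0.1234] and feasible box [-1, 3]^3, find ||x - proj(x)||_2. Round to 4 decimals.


Project each component onto [-1, 3].
clip(6.0861) = 3.0, clip(-4.4389) = -1.0, clip(-0.1234) = -0.1234
Projection = [3.0, -1.0, -0.1234]
Squared diffs: [9.524, 11.826, 0.0]
Distance = sqrt(21.35) = 4.6206


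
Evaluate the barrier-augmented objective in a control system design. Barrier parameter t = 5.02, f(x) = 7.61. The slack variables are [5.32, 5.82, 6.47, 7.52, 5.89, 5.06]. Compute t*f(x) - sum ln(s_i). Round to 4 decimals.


Step 1: Compute log-barrier.
ln values: [1.6715, 1.7613, 1.8672, 2.0176, 1.7733, 1.6214]
phi = -(1.6715 + 1.7613 + 1.8672 + 2.0176 + 1.7733 + 1.6214) = -10.7121
Step 2: Compute augmented objective.
t*f(x) = 5.02*7.61 = 38.2022
Total = 38.2022 - 10.7121 = 27.4901


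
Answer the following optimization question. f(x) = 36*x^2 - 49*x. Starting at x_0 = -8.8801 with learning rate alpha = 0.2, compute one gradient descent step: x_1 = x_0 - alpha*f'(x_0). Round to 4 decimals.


We compute the gradient at x_0 and apply the update.
f'(x) = 72*x - 49
f'(-8.8801) = 72*-8.8801 - 49 = -688.3672
x_1 = -8.8801 - 0.2*-688.3672 = 128.7933


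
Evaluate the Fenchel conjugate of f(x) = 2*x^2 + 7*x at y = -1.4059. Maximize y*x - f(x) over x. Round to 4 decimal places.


f*(y) = sup_x {y*x - a*x^2 - b*x} = sup_x {(y-b)*x - a*x^2}
FOC: (y - b) - 2a*x = 0 => x* = (y - b)/(2a)
x* = (-1.4059 - 7)/(2*2) = -2.1015
f*(-1.4059) = (y-b)^2/(4a) = (-1.4059 - 7)^2/(4*2)
= 70.6592/8 = 8.8324


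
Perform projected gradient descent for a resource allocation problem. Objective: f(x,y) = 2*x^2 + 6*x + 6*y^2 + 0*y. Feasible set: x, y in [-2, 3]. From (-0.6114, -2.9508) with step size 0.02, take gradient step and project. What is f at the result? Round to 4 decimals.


Step 1: Compute gradient at (-0.6114, -2.9508).
grad_x = 2*2*-0.6114 + 6 = 3.5544
grad_y = 2*6*-2.9508 + 0 = -35.4096
Step 2: Gradient step.
x_raw = -0.6114 - 0.02*3.5544 = -0.6825
y_raw = -2.9508 - 0.02*-35.4096 = -2.2426
Step 3: Project onto [-2, 3].
x_proj = clip(-0.6825) = -0.6825
y_proj = clip(-2.2426) = -2.0
Step 4: Evaluate f.
f(-0.6825, -2.0) = 20.8367


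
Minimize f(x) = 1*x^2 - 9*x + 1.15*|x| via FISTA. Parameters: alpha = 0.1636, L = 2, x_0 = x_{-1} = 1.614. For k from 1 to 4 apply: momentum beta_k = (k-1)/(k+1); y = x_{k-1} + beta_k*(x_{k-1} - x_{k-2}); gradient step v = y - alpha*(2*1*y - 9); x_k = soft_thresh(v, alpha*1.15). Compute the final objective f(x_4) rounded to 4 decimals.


FISTA on f(x) = 1*x^2 - 9*x + 1.15*|x|
L = 2, alpha = 0.1636
Iteration 1: beta = 0.0, y = 1.614 + 0.0*(1.614 - 1.614) = 1.614
  grad(y) = -5.772, v = y - alpha*grad = 2.5583
  prox(v) = soft_thresh(2.5583, 0.1881) = 2.3702
Iteration 2: beta = 0.3333, y = 2.3702 + 0.3333*(2.3702 - 1.614) = 2.6222
  grad(y) = -3.7556, v = y - alpha*grad = 3.2366
  prox(v) = soft_thresh(3.2366, 0.1881) = 3.0485
Iteration 3: beta = 0.5, y = 3.0485 + 0.5*(3.0485 - 2.3702) = 3.3876
  grad(y) = -2.2247, v = y - alpha*grad = 3.7516
  prox(v) = soft_thresh(3.7516, 0.1881) = 3.5635
Iteration 4: beta = 0.6, y = 3.5635 + 0.6*(3.5635 - 3.0485) = 3.8725
  grad(y) = -1.2551, v = y - alpha*grad = 4.0778
  prox(v) = soft_thresh(4.0778, 0.1881) = 3.8897
f(x_4) = 1*3.8897^2 - 9*3.8897 + 1.15*|3.8897| = -15.4044


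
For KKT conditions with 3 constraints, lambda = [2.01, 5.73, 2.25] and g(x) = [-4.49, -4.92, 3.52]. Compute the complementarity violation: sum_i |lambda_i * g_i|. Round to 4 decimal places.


KKT complementary slackness check:
lambda_1 * g_1 = 2.01 * -4.49 = -9.0249
lambda_2 * g_2 = 5.73 * -4.92 = -28.1916
lambda_3 * g_3 = 2.25 * 3.52 = 7.92
Total violation = 9.0249 + 28.1916 + 7.92 = 45.1365


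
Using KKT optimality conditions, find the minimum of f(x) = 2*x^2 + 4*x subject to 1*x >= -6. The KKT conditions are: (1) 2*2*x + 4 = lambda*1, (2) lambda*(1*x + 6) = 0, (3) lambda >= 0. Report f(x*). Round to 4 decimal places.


Step 1: Try lambda = 0 (constraint inactive).
Stationarity: 2*2*x + 4 = 0
x* = -4/(2*2) = -1.0
Check constraint: 1*-1.0 = -1.0 >= -6 -- satisfied.
Step 2: Compute optimal value.
f(x*) = 2*(-1.0)^2 + 4*(-1.0) = -2.0


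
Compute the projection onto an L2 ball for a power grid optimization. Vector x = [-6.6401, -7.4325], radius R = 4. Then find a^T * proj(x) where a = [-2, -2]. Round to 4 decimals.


Step 1: Compute ||x|| (intermediates to 6 decimals).
||x|| = sqrt((-6.6401)^2 + (-7.4325)^2) = 9.966593
Step 2: Project.
Since ||x|| > R, scale = R/||x|| = 4/9.966593 = 0.401341, proj(x) = scale * x
proj(x) = [-2.664944, -2.982967]
Step 3: Dot product.
a^T * proj(x) = -2*(-2.664944) - 2*(-2.982967) = 11.2958


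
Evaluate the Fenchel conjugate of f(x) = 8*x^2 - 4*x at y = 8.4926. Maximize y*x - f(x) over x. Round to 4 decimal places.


f*(y) = sup_x {y*x - a*x^2 - b*x} = sup_x {(y-b)*x - a*x^2}
FOC: (y - b) - 2a*x = 0 => x* = (y - b)/(2a)
x* = (8.4926 + 4)/(2*8) = 0.7808
f*(8.4926) = (y-b)^2/(4a) = (8.4926 + 4)^2/(4*8)
= 156.0651/32 = 4.877


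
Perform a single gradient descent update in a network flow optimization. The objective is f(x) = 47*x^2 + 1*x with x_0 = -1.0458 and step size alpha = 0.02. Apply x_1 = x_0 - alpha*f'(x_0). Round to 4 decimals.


We compute the gradient at x_0 and apply the update.
f'(x) = 94*x + 1
f'(-1.0458) = 94*-1.0458 + 1 = -97.3052
x_1 = -1.0458 - 0.02*-97.3052 = 0.9003


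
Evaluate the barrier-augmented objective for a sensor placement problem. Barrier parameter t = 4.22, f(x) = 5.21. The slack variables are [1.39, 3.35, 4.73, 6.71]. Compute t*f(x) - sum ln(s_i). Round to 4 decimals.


Step 1: Compute log-barrier.
ln values: [0.3293, 1.209, 1.5539, 1.9036]
phi = -(0.3293 + 1.209 + 1.5539 + 1.9036) = -4.9958
Step 2: Compute augmented objective.
t*f(x) = 4.22*5.21 = 21.9862
Total = 21.9862 - 4.9958 = 16.9904


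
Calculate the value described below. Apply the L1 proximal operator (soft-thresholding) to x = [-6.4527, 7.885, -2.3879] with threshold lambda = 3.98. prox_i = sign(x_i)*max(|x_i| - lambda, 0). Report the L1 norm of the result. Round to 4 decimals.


Soft-thresholding with lambda = 3.98:
prox(-6.4527) = sign(-6.4527)*max(|-6.4527| - 3.98, 0) = -2.4727
prox(7.885) = sign(7.885)*max(|7.885| - 3.98, 0) = 3.905
prox(-2.3879) = sign(-2.3879)*max(|-2.3879| - 3.98, 0) = 0.0
prox(x) = [-2.4727, 3.905, 0.0]
||prox(x)||_1 = 2.4727 + 3.905 + 0.0 = 6.3777


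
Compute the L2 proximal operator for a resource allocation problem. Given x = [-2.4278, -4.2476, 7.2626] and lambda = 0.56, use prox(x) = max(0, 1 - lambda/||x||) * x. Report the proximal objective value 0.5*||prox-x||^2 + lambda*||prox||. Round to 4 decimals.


Step 1: Compute ||x||.
||x|| = 8.7568
Step 2: Compute scaling factor.
scale = max(0, 1 - 0.56/8.7568) = 0.936
Step 3: prox(x) = [-2.2725, -3.976, 6.7982]
||prox(x)|| = 8.1968
Step 4: Proximal objective.
0.5*||prox-x||^2 = 0.1568
lambda*||prox|| = 4.5902
Total = 4.747


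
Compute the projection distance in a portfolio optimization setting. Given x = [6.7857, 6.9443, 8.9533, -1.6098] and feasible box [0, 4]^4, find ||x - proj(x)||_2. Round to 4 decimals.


Project each component onto [0, 4].
clip(6.7857) = 4.0, clip(6.9443) = 4.0, clip(8.9533) = 4.0, clip(-1.6098) = 0.0
Projection = [4.0, 4.0, 4.0, 0.0]
Squared diffs: [7.7601, 8.6689, 24.5352, 2.5915]
Distance = sqrt(43.5557) = 6.5997


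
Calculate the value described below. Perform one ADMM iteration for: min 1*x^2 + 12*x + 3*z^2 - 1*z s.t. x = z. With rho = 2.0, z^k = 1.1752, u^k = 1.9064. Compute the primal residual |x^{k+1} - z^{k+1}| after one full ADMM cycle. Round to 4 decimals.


ADMM iteration with rho = 2.0, z^k = 1.1752, u^k = 1.9064
Step 1: x-update.
Minimize 1*x^2 + 12*x + (2.0/2)*(x - 1.1752 + 1.9064)^2
FOC: (2*1 + 2.0)*x = -12 + 2.0*(1.1752 - 1.9064)
x^{k+1} = -3.3656
Step 2: z-update.
Minimize 3*z^2 - 1*z + (2.0/2)*(-3.3656 - z + 1.9064)^2
FOC: (2*3 + 2.0)*z = 1 + 2.0*(-3.3656 + 1.9064)
z^{k+1} = -0.2398
Step 3: u-update.
u^{k+1} = 1.9064 - 3.3656 + 0.2398 = -1.2194
Step 4: Primal residual = |-3.3656 + 0.2398| = 3.1258


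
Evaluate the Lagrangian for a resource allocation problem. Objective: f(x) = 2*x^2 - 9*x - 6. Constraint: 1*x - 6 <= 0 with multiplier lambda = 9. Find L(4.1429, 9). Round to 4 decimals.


Step 1: Evaluate f(x).
f(4.1429) = 2*4.1429^2 - 9*4.1429 - 6 = -8.9589
Step 2: Evaluate g(x).
g(4.1429) = 1*4.1429 - 6 = -1.8571
Step 3: Compute Lagrangian.
L = -8.9589 + 9*-1.8571 = -25.6728


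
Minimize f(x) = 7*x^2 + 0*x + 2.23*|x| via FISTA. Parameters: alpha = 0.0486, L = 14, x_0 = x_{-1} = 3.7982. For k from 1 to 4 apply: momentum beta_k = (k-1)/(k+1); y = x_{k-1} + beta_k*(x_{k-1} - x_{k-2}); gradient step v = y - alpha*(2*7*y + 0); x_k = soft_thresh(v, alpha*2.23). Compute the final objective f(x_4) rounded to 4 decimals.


FISTA on f(x) = 7*x^2 + 0*x + 2.23*|x|
L = 14, alpha = 0.0486
Iteration 1: beta = 0.0, y = 3.7982 + 0.0*(3.7982 - 3.7982) = 3.7982
  grad(y) = 53.1748, v = y - alpha*grad = 1.2139
  prox(v) = soft_thresh(1.2139, 0.1084) = 1.1055
Iteration 2: beta = 0.3333, y = 1.1055 + 0.3333*(1.1055 - 3.7982) = 0.208
  grad(y) = 2.9116, v = y - alpha*grad = 0.0665
  prox(v) = soft_thresh(0.0665, 0.1084) = 0.0
Iteration 3: beta = 0.5, y = 0.0 + 0.5*(0.0 - 1.1055) = -0.5528
  grad(y) = -7.7387, v = y - alpha*grad = -0.1767
  prox(v) = soft_thresh(-0.1767, 0.1084) = -0.0683
Iteration 4: beta = 0.6, y = -0.0683 + 0.6*(-0.0683 - 0.0) = -0.1093
  grad(y) = -1.5296, v = y - alpha*grad = -0.0349
  prox(v) = soft_thresh(-0.0349, 0.1084) = 0.0
f(x_4) = 7*0.0^2 + 0*0.0 + 2.23*|0.0| = 0.0


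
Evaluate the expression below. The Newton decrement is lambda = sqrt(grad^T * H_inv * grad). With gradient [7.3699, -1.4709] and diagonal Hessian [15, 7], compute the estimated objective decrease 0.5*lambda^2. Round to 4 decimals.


Step 1: H is diagonal, so H^(-1) * g = [0.4913, -0.2101].
Step 2: g^T H^(-1) g = sum_i g_i^2 / H_ii
  = (7.3699)^2/15 + (-1.4709)^2/7
  = 3.621 + 0.3091 = 3.9301
Step 3: Objective decrease = 0.5 * g^T H^(-1) g = 1.9651


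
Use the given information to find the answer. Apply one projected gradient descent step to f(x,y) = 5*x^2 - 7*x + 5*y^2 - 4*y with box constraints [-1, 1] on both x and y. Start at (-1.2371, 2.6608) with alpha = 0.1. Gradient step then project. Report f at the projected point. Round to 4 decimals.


Step 1: Compute gradient at (-1.2371, 2.6608).
grad_x = 2*5*-1.2371 - 7 = -19.371
grad_y = 2*5*2.6608 - 4 = 22.608
Step 2: Gradient step.
x_raw = -1.2371 - 0.1*-19.371 = 0.7
y_raw = 2.6608 - 0.1*22.608 = 0.4
Step 3: Project onto [-1, 1].
x_proj = clip(0.7) = 0.7
y_proj = clip(0.4) = 0.4
Step 4: Evaluate f.
f(0.7, 0.4) = -3.25
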